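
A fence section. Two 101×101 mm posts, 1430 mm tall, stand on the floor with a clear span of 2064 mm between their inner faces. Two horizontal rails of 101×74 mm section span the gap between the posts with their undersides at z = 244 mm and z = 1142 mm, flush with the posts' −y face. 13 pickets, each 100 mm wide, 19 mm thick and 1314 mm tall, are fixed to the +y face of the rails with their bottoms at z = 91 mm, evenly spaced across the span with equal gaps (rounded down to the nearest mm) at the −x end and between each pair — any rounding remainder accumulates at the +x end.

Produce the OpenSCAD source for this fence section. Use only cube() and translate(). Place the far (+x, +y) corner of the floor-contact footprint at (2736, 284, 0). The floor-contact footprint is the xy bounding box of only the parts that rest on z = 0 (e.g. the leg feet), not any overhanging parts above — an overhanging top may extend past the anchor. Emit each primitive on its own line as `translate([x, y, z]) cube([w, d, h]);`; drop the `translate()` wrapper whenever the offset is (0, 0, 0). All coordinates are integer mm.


translate([470, 183, 0]) cube([101, 101, 1430]);
translate([2635, 183, 0]) cube([101, 101, 1430]);
translate([571, 183, 244]) cube([2064, 101, 74]);
translate([571, 183, 1142]) cube([2064, 101, 74]);
translate([625, 284, 91]) cube([100, 19, 1314]);
translate([779, 284, 91]) cube([100, 19, 1314]);
translate([933, 284, 91]) cube([100, 19, 1314]);
translate([1087, 284, 91]) cube([100, 19, 1314]);
translate([1241, 284, 91]) cube([100, 19, 1314]);
translate([1395, 284, 91]) cube([100, 19, 1314]);
translate([1549, 284, 91]) cube([100, 19, 1314]);
translate([1703, 284, 91]) cube([100, 19, 1314]);
translate([1857, 284, 91]) cube([100, 19, 1314]);
translate([2011, 284, 91]) cube([100, 19, 1314]);
translate([2165, 284, 91]) cube([100, 19, 1314]);
translate([2319, 284, 91]) cube([100, 19, 1314]);
translate([2473, 284, 91]) cube([100, 19, 1314]);


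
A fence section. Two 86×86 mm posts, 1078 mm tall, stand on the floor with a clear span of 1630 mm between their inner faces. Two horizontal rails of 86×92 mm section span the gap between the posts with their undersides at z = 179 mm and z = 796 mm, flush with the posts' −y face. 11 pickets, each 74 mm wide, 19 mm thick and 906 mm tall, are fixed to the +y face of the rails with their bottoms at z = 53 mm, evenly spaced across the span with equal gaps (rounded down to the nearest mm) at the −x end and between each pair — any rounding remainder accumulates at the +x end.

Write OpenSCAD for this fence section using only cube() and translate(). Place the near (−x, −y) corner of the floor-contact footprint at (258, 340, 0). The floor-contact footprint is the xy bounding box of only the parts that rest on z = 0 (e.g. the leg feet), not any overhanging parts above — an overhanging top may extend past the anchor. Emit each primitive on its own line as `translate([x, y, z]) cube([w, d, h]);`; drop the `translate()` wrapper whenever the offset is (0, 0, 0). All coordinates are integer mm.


translate([258, 340, 0]) cube([86, 86, 1078]);
translate([1974, 340, 0]) cube([86, 86, 1078]);
translate([344, 340, 179]) cube([1630, 86, 92]);
translate([344, 340, 796]) cube([1630, 86, 92]);
translate([412, 426, 53]) cube([74, 19, 906]);
translate([554, 426, 53]) cube([74, 19, 906]);
translate([696, 426, 53]) cube([74, 19, 906]);
translate([838, 426, 53]) cube([74, 19, 906]);
translate([980, 426, 53]) cube([74, 19, 906]);
translate([1122, 426, 53]) cube([74, 19, 906]);
translate([1264, 426, 53]) cube([74, 19, 906]);
translate([1406, 426, 53]) cube([74, 19, 906]);
translate([1548, 426, 53]) cube([74, 19, 906]);
translate([1690, 426, 53]) cube([74, 19, 906]);
translate([1832, 426, 53]) cube([74, 19, 906]);


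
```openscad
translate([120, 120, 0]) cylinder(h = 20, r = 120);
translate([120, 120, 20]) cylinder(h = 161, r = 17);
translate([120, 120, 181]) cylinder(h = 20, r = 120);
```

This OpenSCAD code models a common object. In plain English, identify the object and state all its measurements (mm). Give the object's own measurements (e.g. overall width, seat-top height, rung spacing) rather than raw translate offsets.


A spool: two coaxial disc flanges of radius 120 mm and thickness 20 mm, joined by a core cylinder of radius 17 mm and height 161 mm. The lower flange rests on z = 0 and the three cylinders share a vertical axis.


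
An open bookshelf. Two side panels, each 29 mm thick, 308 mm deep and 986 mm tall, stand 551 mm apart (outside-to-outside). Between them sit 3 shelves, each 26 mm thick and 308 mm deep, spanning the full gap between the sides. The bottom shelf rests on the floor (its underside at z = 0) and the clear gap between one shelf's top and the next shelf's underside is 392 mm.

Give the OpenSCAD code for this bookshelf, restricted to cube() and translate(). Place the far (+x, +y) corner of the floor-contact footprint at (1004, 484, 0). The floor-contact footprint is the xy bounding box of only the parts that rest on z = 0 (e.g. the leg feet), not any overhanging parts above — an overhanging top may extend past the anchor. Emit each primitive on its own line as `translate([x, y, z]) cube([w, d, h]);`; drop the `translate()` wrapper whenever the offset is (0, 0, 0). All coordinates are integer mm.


translate([453, 176, 0]) cube([29, 308, 986]);
translate([975, 176, 0]) cube([29, 308, 986]);
translate([482, 176, 0]) cube([493, 308, 26]);
translate([482, 176, 418]) cube([493, 308, 26]);
translate([482, 176, 836]) cube([493, 308, 26]);


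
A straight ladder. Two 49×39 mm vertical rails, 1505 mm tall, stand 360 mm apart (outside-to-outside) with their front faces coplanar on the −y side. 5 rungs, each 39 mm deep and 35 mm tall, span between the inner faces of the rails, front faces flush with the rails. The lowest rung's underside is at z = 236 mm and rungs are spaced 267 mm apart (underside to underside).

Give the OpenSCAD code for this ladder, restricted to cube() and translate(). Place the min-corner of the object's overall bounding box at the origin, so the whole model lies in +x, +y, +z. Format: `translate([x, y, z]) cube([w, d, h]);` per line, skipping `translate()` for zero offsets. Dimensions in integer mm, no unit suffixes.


cube([49, 39, 1505]);
translate([311, 0, 0]) cube([49, 39, 1505]);
translate([49, 0, 236]) cube([262, 39, 35]);
translate([49, 0, 503]) cube([262, 39, 35]);
translate([49, 0, 770]) cube([262, 39, 35]);
translate([49, 0, 1037]) cube([262, 39, 35]);
translate([49, 0, 1304]) cube([262, 39, 35]);


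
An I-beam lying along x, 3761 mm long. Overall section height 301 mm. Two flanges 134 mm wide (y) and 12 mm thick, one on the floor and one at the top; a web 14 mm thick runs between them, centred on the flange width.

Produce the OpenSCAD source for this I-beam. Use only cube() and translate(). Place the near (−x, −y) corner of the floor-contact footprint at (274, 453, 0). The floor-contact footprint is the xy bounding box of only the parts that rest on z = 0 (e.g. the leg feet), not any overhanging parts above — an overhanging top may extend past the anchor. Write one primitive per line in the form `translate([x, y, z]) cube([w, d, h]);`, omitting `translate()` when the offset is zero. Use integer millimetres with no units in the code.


translate([274, 453, 0]) cube([3761, 134, 12]);
translate([274, 513, 12]) cube([3761, 14, 277]);
translate([274, 453, 289]) cube([3761, 134, 12]);


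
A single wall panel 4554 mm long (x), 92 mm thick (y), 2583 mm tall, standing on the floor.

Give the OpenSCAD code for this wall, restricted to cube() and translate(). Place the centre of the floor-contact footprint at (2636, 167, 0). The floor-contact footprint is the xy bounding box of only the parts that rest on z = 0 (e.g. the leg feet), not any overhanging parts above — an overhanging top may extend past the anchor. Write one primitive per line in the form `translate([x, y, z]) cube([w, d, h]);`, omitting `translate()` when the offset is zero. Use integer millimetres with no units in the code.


translate([359, 121, 0]) cube([4554, 92, 2583]);


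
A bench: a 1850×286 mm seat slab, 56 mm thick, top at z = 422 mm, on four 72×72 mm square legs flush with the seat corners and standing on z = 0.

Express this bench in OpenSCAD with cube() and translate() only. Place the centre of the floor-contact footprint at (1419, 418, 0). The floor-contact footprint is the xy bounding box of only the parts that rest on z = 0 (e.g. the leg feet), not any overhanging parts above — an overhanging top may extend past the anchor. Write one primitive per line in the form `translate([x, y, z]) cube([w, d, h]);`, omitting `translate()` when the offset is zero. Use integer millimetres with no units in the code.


// leg_h = 422 − 56 = 366
translate([494, 275, 366]) cube([1850, 286, 56]);
translate([494, 275, 0]) cube([72, 72, 366]);
translate([494, 489, 0]) cube([72, 72, 366]);
translate([2272, 275, 0]) cube([72, 72, 366]);
translate([2272, 489, 0]) cube([72, 72, 366]);


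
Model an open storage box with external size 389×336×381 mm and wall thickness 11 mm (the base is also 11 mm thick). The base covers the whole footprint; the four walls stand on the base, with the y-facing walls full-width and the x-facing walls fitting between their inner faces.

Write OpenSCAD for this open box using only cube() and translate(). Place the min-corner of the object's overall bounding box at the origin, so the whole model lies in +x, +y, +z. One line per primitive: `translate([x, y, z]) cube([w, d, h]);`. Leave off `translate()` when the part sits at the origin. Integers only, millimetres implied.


cube([389, 336, 11]);
translate([0, 0, 11]) cube([389, 11, 370]);
translate([0, 325, 11]) cube([389, 11, 370]);
translate([0, 11, 11]) cube([11, 314, 370]);
translate([378, 11, 11]) cube([11, 314, 370]);


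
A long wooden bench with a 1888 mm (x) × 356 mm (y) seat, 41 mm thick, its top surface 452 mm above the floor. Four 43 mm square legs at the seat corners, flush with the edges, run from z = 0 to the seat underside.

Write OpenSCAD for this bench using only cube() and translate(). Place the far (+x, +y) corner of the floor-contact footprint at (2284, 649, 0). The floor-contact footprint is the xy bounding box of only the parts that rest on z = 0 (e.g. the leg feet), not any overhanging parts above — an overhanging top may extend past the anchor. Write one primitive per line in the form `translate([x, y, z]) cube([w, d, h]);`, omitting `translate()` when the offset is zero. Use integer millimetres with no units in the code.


translate([396, 293, 411]) cube([1888, 356, 41]);
translate([396, 293, 0]) cube([43, 43, 411]);
translate([396, 606, 0]) cube([43, 43, 411]);
translate([2241, 293, 0]) cube([43, 43, 411]);
translate([2241, 606, 0]) cube([43, 43, 411]);


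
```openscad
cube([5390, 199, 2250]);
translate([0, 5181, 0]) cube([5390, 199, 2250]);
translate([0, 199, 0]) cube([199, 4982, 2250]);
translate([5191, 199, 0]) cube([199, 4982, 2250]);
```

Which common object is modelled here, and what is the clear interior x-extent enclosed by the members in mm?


A house (or room) frame. The interior width is 4992 mm.

Four 2250 mm walls enclosing a rectangle with no floor or roof — a room or house frame. Outside width is 5390 mm and wall thickness is 199 mm, so the interior width is 5390 − 2 × 199 = 4992 mm.


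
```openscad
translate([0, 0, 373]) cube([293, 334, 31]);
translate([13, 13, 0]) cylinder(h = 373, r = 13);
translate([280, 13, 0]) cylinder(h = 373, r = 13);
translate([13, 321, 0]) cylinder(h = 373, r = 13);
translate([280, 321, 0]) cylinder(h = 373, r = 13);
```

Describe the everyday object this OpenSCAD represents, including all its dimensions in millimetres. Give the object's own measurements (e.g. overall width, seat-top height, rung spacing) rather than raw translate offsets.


A four-legged stool. The seat is a 293×334×31 mm slab whose top surface is at z = 404 mm; four round legs, each 26 mm in diameter, run from the floor (z = 0) to the underside of the seat, each leg's axis is inset half a diameter from the nearest pair of seat edges (so the leg's bounding box is flush with the corner).


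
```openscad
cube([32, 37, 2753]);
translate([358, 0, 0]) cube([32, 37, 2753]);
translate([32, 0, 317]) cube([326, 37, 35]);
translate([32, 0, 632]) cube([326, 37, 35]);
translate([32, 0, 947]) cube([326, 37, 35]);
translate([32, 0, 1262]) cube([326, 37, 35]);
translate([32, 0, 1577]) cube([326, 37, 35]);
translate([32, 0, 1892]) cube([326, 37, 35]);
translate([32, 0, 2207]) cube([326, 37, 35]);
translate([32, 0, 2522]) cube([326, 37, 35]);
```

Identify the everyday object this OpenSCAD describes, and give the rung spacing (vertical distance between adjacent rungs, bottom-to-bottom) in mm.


A ladder. The rung spacing is 315 mm.

Two tall 32×37 posts with 8 short bars between them — a ladder. Adjacent rungs sit at z = 317 and z = 632, so the spacing is 632 − 317 = 315 mm.


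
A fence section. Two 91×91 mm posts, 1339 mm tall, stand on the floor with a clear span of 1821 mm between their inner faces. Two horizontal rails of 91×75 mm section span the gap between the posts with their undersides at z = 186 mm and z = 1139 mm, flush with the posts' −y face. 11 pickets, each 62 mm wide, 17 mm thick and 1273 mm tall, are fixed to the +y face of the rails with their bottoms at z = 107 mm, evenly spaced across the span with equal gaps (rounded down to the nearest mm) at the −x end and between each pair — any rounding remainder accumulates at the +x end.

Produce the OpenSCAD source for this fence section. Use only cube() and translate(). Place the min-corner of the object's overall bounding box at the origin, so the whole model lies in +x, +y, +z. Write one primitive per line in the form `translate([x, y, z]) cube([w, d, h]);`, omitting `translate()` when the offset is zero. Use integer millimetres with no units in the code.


cube([91, 91, 1339]);
translate([1912, 0, 0]) cube([91, 91, 1339]);
translate([91, 0, 186]) cube([1821, 91, 75]);
translate([91, 0, 1139]) cube([1821, 91, 75]);
translate([185, 91, 107]) cube([62, 17, 1273]);
translate([341, 91, 107]) cube([62, 17, 1273]);
translate([497, 91, 107]) cube([62, 17, 1273]);
translate([653, 91, 107]) cube([62, 17, 1273]);
translate([809, 91, 107]) cube([62, 17, 1273]);
translate([965, 91, 107]) cube([62, 17, 1273]);
translate([1121, 91, 107]) cube([62, 17, 1273]);
translate([1277, 91, 107]) cube([62, 17, 1273]);
translate([1433, 91, 107]) cube([62, 17, 1273]);
translate([1589, 91, 107]) cube([62, 17, 1273]);
translate([1745, 91, 107]) cube([62, 17, 1273]);


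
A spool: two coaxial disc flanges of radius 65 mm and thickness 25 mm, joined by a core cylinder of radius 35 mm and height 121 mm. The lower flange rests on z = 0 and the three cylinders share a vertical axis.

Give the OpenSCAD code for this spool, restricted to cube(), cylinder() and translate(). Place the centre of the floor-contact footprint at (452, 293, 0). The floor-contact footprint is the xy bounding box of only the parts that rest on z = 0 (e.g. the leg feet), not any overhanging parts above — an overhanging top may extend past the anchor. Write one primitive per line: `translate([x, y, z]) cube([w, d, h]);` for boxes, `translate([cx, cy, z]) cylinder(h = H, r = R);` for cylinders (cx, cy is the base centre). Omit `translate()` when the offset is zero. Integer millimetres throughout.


translate([452, 293, 0]) cylinder(h = 25, r = 65);
translate([452, 293, 25]) cylinder(h = 121, r = 35);
translate([452, 293, 146]) cylinder(h = 25, r = 65);


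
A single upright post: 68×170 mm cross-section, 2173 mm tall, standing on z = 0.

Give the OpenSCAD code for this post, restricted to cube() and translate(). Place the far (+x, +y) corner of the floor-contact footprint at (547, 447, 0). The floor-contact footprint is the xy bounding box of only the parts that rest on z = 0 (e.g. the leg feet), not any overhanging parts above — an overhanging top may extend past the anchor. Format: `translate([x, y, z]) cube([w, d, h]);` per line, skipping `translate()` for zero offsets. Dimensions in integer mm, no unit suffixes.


translate([479, 277, 0]) cube([68, 170, 2173]);


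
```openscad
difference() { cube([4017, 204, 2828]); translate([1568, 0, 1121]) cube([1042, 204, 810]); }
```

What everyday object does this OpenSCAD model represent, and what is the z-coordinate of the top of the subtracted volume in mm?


A wall with a window opening. The window head height is 1931 mm.

A wall with a rectangular opening subtracted — a window. Sill at z = 1121, opening 810 mm tall, so the head is at 1121 + 810 = 1931 mm.


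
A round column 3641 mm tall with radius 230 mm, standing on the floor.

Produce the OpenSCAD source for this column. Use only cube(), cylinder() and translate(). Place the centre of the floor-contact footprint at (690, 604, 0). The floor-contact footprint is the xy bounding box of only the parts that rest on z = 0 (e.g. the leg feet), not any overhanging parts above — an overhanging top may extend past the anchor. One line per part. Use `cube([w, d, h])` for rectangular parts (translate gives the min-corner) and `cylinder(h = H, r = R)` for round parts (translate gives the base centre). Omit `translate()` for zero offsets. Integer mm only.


translate([690, 604, 0]) cylinder(h = 3641, r = 230);


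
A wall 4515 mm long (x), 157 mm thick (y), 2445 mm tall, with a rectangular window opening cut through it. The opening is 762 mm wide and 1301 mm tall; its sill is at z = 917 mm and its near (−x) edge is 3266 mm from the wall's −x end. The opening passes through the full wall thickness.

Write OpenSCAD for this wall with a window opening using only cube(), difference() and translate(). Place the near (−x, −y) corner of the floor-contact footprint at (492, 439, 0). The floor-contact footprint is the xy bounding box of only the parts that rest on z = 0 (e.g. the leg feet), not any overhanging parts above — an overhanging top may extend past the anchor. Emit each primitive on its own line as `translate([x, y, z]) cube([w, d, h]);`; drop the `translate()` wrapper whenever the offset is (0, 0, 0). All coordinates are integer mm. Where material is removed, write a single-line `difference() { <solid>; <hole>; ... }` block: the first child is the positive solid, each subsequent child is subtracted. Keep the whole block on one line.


difference() { translate([492, 439, 0]) cube([4515, 157, 2445]); translate([3758, 439, 917]) cube([762, 157, 1301]); }


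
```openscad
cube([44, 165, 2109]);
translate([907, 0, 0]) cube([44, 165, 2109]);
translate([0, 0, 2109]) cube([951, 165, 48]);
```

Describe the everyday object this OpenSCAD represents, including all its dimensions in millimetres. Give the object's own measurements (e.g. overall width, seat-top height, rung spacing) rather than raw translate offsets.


A door frame. The clear opening is 863 mm wide and 2109 mm high. Two 44 mm wide jambs, 165 mm deep, stand either side of the opening from the floor to the top of the opening. A 48 mm thick head sits across the top of both jambs, spanning the full outside width of the frame.


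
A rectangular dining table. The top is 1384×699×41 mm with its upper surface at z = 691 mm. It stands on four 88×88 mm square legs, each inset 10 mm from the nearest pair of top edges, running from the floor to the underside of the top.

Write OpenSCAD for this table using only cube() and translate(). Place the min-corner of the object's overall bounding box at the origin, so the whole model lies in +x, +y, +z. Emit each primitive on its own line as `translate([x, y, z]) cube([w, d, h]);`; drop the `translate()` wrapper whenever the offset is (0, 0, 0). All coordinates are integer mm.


translate([0, 0, 650]) cube([1384, 699, 41]);
translate([10, 10, 0]) cube([88, 88, 650]);
translate([1286, 10, 0]) cube([88, 88, 650]);
translate([10, 601, 0]) cube([88, 88, 650]);
translate([1286, 601, 0]) cube([88, 88, 650]);


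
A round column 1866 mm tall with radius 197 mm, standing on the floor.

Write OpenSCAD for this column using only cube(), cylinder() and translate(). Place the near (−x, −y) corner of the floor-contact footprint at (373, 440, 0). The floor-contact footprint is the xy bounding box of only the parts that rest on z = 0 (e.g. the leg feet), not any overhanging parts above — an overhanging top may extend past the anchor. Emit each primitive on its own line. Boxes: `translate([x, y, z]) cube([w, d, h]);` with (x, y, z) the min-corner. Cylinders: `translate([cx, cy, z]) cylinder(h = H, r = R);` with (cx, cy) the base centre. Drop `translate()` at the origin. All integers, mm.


translate([570, 637, 0]) cylinder(h = 1866, r = 197);


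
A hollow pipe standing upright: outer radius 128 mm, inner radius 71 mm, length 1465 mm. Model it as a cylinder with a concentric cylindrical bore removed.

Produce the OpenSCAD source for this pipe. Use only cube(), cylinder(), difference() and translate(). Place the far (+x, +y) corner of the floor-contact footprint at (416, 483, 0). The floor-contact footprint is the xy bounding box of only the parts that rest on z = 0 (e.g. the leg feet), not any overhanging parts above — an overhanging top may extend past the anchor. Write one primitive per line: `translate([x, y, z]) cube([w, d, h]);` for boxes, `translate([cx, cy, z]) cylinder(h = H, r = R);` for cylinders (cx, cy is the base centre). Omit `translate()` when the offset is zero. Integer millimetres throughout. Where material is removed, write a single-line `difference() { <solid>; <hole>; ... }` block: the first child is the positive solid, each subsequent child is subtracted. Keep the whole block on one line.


difference() { translate([288, 355, 0]) cylinder(h = 1465, r = 128); translate([288, 355, 0]) cylinder(h = 1465, r = 71); }


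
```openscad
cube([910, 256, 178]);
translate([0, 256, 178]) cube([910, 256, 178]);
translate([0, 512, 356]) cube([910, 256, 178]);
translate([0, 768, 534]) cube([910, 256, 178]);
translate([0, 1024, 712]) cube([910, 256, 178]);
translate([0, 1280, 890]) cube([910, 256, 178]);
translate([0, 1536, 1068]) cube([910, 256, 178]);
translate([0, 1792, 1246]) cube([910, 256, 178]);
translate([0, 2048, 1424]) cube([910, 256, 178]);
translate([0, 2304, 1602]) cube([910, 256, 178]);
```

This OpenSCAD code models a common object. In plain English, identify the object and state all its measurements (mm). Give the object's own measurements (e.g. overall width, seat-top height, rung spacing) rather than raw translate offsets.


A straight staircase of 10 solid steps. Each step is 910 mm wide (x), 256 mm deep (y, the going) and 178 mm tall (the rise). The first step rests on the floor; each subsequent step sits one going further in +y and one rise higher in +z, directly behind and above the previous step with no overlap.


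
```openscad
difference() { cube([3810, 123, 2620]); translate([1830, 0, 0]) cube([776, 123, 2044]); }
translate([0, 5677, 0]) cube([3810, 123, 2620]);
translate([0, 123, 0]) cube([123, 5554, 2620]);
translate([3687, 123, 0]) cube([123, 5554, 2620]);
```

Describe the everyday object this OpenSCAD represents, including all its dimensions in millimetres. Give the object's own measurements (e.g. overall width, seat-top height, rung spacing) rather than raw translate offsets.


A single room: four walls, each 2620 mm tall and 123 mm thick, enclosing an outside footprint 3810×5800 mm (x × y), no floor or roof. The front and back walls (−y and +y sides) run the full x-width; the side walls fit between their inner faces. A door opening 776 mm wide and 2044 mm tall is cut through the front wall from the floor up, its −x edge 1830 mm from the wall's −x end.


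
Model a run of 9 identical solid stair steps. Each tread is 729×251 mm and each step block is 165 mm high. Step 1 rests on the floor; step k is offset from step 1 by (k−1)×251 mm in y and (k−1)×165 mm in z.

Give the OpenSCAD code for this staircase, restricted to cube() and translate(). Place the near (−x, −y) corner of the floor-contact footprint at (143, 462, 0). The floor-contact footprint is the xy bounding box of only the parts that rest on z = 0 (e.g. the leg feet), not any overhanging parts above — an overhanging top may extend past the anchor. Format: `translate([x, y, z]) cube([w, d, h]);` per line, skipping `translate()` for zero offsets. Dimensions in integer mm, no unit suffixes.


translate([143, 462, 0]) cube([729, 251, 165]);
translate([143, 713, 165]) cube([729, 251, 165]);
translate([143, 964, 330]) cube([729, 251, 165]);
translate([143, 1215, 495]) cube([729, 251, 165]);
translate([143, 1466, 660]) cube([729, 251, 165]);
translate([143, 1717, 825]) cube([729, 251, 165]);
translate([143, 1968, 990]) cube([729, 251, 165]);
translate([143, 2219, 1155]) cube([729, 251, 165]);
translate([143, 2470, 1320]) cube([729, 251, 165]);


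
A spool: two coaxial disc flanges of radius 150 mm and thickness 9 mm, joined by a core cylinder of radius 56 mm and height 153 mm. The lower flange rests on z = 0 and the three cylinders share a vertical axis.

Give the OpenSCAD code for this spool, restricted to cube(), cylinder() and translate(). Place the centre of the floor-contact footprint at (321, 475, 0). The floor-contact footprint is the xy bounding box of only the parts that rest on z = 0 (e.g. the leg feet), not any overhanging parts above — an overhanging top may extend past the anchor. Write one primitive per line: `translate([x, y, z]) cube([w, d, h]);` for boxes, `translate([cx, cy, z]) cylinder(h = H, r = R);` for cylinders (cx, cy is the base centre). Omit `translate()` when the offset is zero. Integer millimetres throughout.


translate([321, 475, 0]) cylinder(h = 9, r = 150);
translate([321, 475, 9]) cylinder(h = 153, r = 56);
translate([321, 475, 162]) cylinder(h = 9, r = 150);


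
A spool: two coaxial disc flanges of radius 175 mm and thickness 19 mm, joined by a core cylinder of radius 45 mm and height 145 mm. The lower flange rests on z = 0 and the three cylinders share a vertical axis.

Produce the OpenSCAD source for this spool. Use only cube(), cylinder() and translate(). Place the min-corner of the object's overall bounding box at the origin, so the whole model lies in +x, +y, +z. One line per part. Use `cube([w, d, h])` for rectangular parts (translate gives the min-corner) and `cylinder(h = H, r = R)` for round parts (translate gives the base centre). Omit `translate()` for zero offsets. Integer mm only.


translate([175, 175, 0]) cylinder(h = 19, r = 175);
translate([175, 175, 19]) cylinder(h = 145, r = 45);
translate([175, 175, 164]) cylinder(h = 19, r = 175);


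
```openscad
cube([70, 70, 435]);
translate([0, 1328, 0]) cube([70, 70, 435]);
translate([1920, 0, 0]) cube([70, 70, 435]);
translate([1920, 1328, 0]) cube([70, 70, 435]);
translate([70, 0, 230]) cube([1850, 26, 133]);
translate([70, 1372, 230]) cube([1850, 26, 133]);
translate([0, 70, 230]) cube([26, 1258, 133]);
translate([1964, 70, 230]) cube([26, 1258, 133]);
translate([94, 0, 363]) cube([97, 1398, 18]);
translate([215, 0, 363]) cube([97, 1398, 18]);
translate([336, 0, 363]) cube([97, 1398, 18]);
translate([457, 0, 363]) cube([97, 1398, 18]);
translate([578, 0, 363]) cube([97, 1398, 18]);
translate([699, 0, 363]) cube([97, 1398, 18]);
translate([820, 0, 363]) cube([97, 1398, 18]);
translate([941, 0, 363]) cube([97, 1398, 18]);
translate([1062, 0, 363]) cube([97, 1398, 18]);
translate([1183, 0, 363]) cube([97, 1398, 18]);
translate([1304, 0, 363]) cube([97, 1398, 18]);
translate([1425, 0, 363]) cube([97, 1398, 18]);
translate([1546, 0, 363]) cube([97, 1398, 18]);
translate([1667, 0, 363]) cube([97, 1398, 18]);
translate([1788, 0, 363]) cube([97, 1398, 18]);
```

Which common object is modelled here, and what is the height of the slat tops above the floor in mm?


A bed frame. The slat-top height is 381 mm.

Four posts, four rails, and a row of slats — a bed frame. Slats sit on the rails at z = 230 + 133 = 363; with slat thickness 18, the top is 381 mm.


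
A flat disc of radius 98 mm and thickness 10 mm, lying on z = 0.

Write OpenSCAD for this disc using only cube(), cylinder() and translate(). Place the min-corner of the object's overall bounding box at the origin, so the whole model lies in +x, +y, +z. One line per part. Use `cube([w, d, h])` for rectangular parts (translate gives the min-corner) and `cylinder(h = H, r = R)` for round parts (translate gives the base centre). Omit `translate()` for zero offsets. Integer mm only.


translate([98, 98, 0]) cylinder(h = 10, r = 98);


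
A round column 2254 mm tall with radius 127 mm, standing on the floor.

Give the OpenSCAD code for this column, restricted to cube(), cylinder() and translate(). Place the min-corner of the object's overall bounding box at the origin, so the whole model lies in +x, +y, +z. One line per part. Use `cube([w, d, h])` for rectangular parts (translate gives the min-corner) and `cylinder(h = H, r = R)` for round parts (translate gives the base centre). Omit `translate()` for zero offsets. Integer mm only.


translate([127, 127, 0]) cylinder(h = 2254, r = 127);


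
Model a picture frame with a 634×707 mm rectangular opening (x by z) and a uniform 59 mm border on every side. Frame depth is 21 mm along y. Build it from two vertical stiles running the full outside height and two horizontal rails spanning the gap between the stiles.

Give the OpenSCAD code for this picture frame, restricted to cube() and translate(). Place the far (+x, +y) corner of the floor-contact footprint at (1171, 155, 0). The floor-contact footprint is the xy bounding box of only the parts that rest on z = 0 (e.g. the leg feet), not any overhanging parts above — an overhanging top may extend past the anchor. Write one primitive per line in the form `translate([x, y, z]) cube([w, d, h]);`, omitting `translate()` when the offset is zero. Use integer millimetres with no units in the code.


translate([419, 134, 0]) cube([59, 21, 825]);
translate([1112, 134, 0]) cube([59, 21, 825]);
translate([478, 134, 0]) cube([634, 21, 59]);
translate([478, 134, 766]) cube([634, 21, 59]);


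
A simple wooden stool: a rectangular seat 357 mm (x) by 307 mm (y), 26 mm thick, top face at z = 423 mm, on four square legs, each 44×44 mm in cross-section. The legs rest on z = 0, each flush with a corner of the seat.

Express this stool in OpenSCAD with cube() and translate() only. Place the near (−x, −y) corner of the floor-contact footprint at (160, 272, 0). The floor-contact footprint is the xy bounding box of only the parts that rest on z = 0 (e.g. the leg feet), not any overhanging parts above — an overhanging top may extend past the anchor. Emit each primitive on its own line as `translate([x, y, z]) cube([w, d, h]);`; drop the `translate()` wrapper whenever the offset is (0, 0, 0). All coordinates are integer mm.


translate([160, 272, 397]) cube([357, 307, 26]);
translate([160, 272, 0]) cube([44, 44, 397]);
translate([473, 272, 0]) cube([44, 44, 397]);
translate([160, 535, 0]) cube([44, 44, 397]);
translate([473, 535, 0]) cube([44, 44, 397]);


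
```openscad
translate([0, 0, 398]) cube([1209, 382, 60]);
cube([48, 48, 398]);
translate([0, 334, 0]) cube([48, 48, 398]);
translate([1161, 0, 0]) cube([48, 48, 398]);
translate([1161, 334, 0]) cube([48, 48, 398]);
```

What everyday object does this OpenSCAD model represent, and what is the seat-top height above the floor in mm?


A bench. The seat-top height is 458 mm.

A long slab on four corner posts — a bench. The slab sits at z = 398 with thickness 60, so the top is 398 + 60 = 458 mm.


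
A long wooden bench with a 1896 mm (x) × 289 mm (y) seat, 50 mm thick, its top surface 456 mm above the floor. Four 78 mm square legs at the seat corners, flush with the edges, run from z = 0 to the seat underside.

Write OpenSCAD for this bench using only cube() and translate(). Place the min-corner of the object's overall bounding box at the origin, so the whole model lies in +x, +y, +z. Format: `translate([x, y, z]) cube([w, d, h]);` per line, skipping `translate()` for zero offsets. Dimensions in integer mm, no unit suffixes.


translate([0, 0, 406]) cube([1896, 289, 50]);
cube([78, 78, 406]);
translate([0, 211, 0]) cube([78, 78, 406]);
translate([1818, 0, 0]) cube([78, 78, 406]);
translate([1818, 211, 0]) cube([78, 78, 406]);


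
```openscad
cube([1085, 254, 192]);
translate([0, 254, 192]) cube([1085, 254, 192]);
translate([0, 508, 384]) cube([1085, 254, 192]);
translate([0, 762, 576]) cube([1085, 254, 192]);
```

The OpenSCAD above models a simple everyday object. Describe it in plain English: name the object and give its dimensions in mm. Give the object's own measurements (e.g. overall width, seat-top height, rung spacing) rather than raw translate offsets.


A straight staircase of 4 solid steps. Each step is 1085 mm wide (x), 254 mm deep (y, the going) and 192 mm tall (the rise). The first step rests on the floor; each subsequent step sits one going further in +y and one rise higher in +z, directly behind and above the previous step with no overlap.


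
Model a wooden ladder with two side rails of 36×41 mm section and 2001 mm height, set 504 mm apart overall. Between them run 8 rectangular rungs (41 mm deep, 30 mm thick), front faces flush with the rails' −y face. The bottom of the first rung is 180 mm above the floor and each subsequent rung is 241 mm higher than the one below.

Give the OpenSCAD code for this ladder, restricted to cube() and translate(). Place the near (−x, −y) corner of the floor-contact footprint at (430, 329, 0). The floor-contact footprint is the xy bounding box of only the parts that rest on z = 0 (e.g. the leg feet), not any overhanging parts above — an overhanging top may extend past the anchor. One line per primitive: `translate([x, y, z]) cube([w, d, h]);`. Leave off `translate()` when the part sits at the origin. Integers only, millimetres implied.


translate([430, 329, 0]) cube([36, 41, 2001]);
translate([898, 329, 0]) cube([36, 41, 2001]);
translate([466, 329, 180]) cube([432, 41, 30]);
translate([466, 329, 421]) cube([432, 41, 30]);
translate([466, 329, 662]) cube([432, 41, 30]);
translate([466, 329, 903]) cube([432, 41, 30]);
translate([466, 329, 1144]) cube([432, 41, 30]);
translate([466, 329, 1385]) cube([432, 41, 30]);
translate([466, 329, 1626]) cube([432, 41, 30]);
translate([466, 329, 1867]) cube([432, 41, 30]);


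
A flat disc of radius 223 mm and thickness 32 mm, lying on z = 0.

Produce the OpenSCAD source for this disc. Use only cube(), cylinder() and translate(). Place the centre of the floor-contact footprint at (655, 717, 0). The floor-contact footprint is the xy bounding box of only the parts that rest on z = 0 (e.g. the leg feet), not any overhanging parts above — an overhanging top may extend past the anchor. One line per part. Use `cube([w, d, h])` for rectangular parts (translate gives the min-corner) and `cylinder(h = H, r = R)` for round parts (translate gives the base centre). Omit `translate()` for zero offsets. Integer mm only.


translate([655, 717, 0]) cylinder(h = 32, r = 223);


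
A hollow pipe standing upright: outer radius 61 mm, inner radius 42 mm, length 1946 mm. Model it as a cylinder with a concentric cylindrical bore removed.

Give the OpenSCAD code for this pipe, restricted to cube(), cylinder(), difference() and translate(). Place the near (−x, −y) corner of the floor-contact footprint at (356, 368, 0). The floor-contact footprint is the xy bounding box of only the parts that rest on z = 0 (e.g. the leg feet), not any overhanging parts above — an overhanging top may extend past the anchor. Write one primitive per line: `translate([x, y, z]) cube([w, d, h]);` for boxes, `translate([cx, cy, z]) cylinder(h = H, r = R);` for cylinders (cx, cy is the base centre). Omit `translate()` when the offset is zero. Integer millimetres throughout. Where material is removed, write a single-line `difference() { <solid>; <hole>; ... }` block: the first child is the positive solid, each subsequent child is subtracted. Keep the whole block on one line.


difference() { translate([417, 429, 0]) cylinder(h = 1946, r = 61); translate([417, 429, 0]) cylinder(h = 1946, r = 42); }


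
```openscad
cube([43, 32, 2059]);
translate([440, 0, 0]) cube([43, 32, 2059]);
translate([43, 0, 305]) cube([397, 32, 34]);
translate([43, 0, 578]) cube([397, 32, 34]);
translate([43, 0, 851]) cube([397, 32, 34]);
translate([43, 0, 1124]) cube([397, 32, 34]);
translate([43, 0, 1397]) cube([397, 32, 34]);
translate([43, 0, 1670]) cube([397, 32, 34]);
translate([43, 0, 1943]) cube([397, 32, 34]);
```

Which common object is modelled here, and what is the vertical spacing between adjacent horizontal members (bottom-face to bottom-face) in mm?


A ladder. The rung spacing is 273 mm.

Two tall 43×32 posts with 7 short bars between them — a ladder. Adjacent rungs sit at z = 305 and z = 578, so the spacing is 578 − 305 = 273 mm.


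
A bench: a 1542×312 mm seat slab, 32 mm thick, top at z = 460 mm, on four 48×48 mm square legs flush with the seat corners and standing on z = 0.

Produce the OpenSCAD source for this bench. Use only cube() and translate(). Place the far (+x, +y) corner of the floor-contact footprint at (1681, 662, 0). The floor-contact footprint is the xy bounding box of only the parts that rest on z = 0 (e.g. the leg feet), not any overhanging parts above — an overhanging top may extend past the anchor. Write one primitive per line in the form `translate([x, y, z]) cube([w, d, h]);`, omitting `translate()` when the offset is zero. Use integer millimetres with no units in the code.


translate([139, 350, 428]) cube([1542, 312, 32]);
translate([139, 350, 0]) cube([48, 48, 428]);
translate([139, 614, 0]) cube([48, 48, 428]);
translate([1633, 350, 0]) cube([48, 48, 428]);
translate([1633, 614, 0]) cube([48, 48, 428]);


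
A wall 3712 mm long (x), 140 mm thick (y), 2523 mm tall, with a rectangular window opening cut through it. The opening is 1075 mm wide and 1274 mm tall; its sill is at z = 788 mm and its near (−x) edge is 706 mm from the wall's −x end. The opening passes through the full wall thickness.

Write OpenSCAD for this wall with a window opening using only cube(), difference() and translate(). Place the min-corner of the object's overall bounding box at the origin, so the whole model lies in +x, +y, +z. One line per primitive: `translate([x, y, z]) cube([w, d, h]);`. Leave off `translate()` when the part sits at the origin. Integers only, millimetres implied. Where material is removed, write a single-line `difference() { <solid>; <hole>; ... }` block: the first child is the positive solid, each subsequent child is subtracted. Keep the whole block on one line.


difference() { cube([3712, 140, 2523]); translate([706, 0, 788]) cube([1075, 140, 1274]); }


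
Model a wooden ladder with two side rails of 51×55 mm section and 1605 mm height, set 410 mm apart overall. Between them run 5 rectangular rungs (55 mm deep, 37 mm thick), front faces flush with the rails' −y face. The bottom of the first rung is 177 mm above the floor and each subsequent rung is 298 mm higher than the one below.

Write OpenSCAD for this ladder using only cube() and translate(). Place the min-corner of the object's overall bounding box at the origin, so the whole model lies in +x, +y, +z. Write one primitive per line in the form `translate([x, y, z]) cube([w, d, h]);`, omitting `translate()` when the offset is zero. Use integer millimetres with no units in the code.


cube([51, 55, 1605]);
translate([359, 0, 0]) cube([51, 55, 1605]);
translate([51, 0, 177]) cube([308, 55, 37]);
translate([51, 0, 475]) cube([308, 55, 37]);
translate([51, 0, 773]) cube([308, 55, 37]);
translate([51, 0, 1071]) cube([308, 55, 37]);
translate([51, 0, 1369]) cube([308, 55, 37]);


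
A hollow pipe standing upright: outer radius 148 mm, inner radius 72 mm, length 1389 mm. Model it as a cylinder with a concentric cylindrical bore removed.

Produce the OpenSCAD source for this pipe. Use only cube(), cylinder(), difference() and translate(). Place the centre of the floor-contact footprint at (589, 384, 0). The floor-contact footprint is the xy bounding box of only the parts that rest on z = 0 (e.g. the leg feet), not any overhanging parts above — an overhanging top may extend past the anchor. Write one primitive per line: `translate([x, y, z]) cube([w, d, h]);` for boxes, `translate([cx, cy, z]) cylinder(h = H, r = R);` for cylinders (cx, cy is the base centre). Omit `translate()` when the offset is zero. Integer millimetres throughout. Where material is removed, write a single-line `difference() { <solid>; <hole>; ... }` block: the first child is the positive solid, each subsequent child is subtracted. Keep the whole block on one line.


difference() { translate([589, 384, 0]) cylinder(h = 1389, r = 148); translate([589, 384, 0]) cylinder(h = 1389, r = 72); }
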